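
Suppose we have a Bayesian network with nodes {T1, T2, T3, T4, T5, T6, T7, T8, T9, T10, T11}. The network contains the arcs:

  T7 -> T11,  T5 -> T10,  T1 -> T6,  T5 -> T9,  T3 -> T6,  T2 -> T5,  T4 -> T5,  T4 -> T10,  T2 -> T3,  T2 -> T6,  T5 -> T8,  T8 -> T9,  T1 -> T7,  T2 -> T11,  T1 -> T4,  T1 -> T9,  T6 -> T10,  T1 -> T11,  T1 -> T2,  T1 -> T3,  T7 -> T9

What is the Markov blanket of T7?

{T1, T2, T5, T8, T9, T11}

Recall MB(v) = parents ∪ children ∪ spouses, where spouses are the other parents of v's children.
T7's parents: T1.
Children of T7: T9, T11.
Other parents of T7's children:
  T9 also has parents T1, T5, T8.
  T11's other parents are T1, T2.
Union: {T1} ∪ {T9, T11} ∪ {T1, T2, T5, T8} = {T1, T2, T5, T8, T9, T11}.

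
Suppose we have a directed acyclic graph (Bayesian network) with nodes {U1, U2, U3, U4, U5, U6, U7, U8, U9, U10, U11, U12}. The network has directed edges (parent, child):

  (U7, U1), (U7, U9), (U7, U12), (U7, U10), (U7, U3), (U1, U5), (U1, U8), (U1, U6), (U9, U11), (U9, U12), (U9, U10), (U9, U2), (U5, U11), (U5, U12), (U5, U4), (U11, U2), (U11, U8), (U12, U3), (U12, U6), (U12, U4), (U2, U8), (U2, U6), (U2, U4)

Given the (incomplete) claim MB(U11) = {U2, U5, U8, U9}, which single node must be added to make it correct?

U1

A node's Markov blanket = Pa ∪ Ch ∪ (parents of Ch other than the node itself).
Parents of U11: U5, U9.
Ch(U11) = {U2, U8}.
Other parents of U11's children:
  U2's other parent is U9.
  parents(U8) \ {U11} = {U1, U2}.
MB(U11) = {U1, U2, U5, U8, U9}.
Comparing with the claimed set, U1 is missing.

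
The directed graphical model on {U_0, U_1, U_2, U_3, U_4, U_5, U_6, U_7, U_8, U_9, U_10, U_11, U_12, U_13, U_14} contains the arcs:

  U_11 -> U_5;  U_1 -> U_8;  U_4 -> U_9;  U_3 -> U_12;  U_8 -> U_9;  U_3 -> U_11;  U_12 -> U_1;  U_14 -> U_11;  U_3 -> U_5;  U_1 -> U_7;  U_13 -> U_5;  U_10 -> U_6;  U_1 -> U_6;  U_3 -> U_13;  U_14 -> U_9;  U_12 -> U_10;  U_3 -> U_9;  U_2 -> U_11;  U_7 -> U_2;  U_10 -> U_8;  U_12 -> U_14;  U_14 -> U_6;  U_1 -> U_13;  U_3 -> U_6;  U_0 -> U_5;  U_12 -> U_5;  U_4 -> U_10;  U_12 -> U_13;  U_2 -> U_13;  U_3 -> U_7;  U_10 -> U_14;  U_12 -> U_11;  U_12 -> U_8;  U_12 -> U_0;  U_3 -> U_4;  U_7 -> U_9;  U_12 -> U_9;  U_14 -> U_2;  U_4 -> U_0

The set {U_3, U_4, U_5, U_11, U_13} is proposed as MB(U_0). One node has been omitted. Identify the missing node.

U_12

By definition, MB(U_0) is built from U_0's parents, U_0's children, and the co-parents of U_0.
Ch(U_0) = {U_5}.
Parents of U_0: U_4, U_12.
For each child, the remaining parents (spouses of U_0):
  U_5: U_3, U_11, U_12, U_13
MB(U_0) = {U_3, U_4, U_5, U_11, U_12, U_13}.
Comparing with the claimed set, U_12 is missing.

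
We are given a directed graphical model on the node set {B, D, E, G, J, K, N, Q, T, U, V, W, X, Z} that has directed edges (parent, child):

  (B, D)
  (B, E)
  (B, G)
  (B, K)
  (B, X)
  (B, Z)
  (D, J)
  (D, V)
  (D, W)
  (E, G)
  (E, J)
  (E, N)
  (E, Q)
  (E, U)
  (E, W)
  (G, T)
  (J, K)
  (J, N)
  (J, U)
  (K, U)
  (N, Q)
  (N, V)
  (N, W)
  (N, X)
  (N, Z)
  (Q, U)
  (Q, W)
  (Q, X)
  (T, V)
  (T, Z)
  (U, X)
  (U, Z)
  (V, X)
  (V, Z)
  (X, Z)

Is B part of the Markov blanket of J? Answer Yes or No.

Yes

B is a co-parent of J: both are parents of K.
So B ∈ MB(J).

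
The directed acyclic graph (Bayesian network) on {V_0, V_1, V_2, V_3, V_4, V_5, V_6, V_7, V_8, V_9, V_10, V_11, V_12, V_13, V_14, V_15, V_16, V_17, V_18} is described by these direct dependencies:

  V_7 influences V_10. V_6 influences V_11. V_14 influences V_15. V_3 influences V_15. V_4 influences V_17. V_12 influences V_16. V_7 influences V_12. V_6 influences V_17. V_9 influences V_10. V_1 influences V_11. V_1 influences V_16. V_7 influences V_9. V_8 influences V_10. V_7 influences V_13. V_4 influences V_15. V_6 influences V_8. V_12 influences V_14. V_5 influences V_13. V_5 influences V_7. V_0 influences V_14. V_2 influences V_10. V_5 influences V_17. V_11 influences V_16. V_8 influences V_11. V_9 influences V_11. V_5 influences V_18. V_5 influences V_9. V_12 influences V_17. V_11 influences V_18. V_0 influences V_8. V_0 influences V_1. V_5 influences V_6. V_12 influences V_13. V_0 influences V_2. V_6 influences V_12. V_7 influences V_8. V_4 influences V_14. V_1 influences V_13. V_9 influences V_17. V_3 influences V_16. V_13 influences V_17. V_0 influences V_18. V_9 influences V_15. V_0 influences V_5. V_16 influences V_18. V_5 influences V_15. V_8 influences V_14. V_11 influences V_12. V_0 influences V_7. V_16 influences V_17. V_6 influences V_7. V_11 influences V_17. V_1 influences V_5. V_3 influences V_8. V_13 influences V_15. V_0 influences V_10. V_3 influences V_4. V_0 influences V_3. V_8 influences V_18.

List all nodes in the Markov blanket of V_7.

{V_0, V_1, V_2, V_3, V_5, V_6, V_8, V_9, V_10, V_11, V_12, V_13}

Recall MB(v) = parents ∪ children ∪ spouses, where spouses are the other parents of v's children.
V_7's parents: V_0, V_5, V_6.
Ch(V_7) = {V_8, V_9, V_10, V_12, V_13}.
Parents of each child, excluding V_7:
  parents(V_8) \ {V_7} = {V_0, V_3, V_6}.
  V_9's other parent is V_5.
  V_10 also has parents V_0, V_2, V_8, V_9.
  parents(V_12) \ {V_7} = {V_6, V_11}.
  V_13's other parents are V_1, V_5, V_12.
Taking the union gives {V_0, V_1, V_2, V_3, V_5, V_6, V_8, V_9, V_10, V_11, V_12, V_13}.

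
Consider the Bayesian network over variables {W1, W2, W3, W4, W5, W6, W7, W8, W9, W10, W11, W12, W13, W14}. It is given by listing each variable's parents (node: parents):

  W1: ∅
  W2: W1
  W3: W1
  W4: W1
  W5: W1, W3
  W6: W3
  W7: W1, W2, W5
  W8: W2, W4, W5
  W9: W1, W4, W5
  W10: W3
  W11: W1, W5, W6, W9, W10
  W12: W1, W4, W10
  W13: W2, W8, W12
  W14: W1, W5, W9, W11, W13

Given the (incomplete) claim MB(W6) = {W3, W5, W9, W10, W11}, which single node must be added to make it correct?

W1

W6 has parent W3.
W6 has child W11.
Co-parents of W6 (other parents of its children):
  W11: W1, W5, W9, W10
MB(W6) = {W1, W3, W5, W9, W10, W11}.
Comparing with the claimed set, W1 is missing.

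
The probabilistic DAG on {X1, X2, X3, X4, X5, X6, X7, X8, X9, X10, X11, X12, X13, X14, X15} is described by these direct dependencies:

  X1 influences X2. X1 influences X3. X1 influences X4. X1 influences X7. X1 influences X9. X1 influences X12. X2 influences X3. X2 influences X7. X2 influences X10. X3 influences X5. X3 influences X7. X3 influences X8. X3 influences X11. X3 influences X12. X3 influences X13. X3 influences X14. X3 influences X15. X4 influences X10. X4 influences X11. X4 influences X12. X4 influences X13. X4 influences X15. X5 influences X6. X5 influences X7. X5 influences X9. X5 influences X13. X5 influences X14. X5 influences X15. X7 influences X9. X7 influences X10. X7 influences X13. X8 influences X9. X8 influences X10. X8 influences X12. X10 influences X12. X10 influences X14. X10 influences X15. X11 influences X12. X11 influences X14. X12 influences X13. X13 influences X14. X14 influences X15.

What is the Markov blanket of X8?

{X1, X2, X3, X4, X5, X7, X9, X10, X11, X12}

X8 has children X9, X10, X12.
Pa(X8) = {X3}.
Parents of each child, excluding X8:
  X9: X1, X5, X7
  X10: X2, X4, X7
  X12: X1, X3, X4, X10, X11
Taking the union gives {X1, X2, X3, X4, X5, X7, X9, X10, X11, X12}.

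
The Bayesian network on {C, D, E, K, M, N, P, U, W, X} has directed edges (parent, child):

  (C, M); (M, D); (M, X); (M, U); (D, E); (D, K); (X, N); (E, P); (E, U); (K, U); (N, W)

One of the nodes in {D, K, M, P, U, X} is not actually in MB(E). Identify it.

X

The Markov blanket of a node is its parents, its children, and the other parents of its children.
Children of E: P, U.
E has parent D.
For each child, the remaining parents (spouses of E):
  P: —
  U: K, M
MB(E) = {D, K, M, P, U}.
X is neither a parent, child, nor co-parent of E, so it does not belong.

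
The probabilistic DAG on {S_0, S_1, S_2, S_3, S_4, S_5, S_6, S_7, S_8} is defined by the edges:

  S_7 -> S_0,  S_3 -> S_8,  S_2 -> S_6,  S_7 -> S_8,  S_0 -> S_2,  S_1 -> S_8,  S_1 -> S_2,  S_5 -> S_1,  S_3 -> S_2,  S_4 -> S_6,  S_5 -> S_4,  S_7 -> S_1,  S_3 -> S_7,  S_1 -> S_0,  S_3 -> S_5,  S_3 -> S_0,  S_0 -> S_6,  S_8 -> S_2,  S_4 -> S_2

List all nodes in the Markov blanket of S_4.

The Markov blanket of a node is its parents, its children, and the other parents of its children.
Pa(S_4) = {S_5}.
S_4 has children S_2, S_6.
For each child, the remaining parents (spouses of S_4):
  S_2: S_0, S_1, S_3, S_8
  S_6: S_0, S_2
So the Markov blanket of S_4 is {S_0, S_1, S_2, S_3, S_5, S_6, S_8}.

{S_0, S_1, S_2, S_3, S_5, S_6, S_8}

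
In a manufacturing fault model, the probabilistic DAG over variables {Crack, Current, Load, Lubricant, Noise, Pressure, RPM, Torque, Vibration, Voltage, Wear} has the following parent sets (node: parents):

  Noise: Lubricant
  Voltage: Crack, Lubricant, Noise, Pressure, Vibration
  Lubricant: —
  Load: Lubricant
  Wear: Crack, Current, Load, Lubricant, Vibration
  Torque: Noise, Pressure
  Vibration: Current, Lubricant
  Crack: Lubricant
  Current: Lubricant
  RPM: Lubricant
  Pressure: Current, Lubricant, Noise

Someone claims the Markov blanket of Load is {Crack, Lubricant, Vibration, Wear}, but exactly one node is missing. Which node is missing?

Current

The Markov blanket of a node is its parents, its children, and the other parents of its children.
Load's children: Wear.
Load has parent Lubricant.
Co-parents of Load (other parents of its children):
  Wear also has parents Crack, Current, Lubricant, Vibration.
MB(Load) = {Crack, Current, Lubricant, Vibration, Wear}.
Comparing with the claimed set, Current is missing.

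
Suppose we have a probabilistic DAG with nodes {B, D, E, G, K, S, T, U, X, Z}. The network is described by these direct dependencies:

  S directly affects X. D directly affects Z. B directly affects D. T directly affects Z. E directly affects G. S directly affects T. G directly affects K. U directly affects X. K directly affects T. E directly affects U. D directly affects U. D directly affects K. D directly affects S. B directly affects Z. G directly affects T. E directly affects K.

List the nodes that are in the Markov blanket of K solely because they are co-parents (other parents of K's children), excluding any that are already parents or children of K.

{S}

Children of K: T.
  T: G, S
Excluding nodes already adjacent to K (D, E, G, T), the co-parent-only contribution is {S}.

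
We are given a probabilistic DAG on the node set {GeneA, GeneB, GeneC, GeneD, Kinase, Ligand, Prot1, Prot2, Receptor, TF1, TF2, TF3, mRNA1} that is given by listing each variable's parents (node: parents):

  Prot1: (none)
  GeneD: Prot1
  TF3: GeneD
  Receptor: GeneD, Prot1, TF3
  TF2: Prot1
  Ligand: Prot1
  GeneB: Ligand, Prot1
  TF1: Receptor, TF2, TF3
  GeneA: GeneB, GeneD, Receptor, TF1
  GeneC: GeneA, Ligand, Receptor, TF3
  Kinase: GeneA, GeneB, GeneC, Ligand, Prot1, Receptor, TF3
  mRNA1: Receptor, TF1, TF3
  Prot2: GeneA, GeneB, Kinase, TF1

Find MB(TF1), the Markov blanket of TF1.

{GeneA, GeneB, GeneD, Kinase, Prot2, Receptor, TF2, TF3, mRNA1}

A node's Markov blanket = Pa ∪ Ch ∪ (parents of Ch other than the node itself).
Parents of TF1: Receptor, TF2, TF3.
TF1's children: GeneA, Prot2, mRNA1.
Parents of each child, excluding TF1:
  GeneA also has parents GeneB, GeneD, Receptor.
  mRNA1's other parents are Receptor, TF3.
  Prot2's other parents are GeneA, GeneB, Kinase.
So the Markov blanket of TF1 is {GeneA, GeneB, GeneD, Kinase, Prot2, Receptor, TF2, TF3, mRNA1}.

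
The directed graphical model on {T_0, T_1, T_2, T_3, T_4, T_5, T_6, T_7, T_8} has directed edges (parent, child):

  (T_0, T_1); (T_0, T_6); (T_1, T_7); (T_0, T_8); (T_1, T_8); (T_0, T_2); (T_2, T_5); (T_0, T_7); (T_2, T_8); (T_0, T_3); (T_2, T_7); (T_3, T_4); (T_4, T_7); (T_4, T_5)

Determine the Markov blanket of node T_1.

Ch(T_1) = {T_7, T_8}.
T_1 has parent T_0.
For each child, the remaining parents (spouses of T_1):
  T_7: T_0, T_2, T_4
  T_8: T_0, T_2
Taking the union gives {T_0, T_2, T_4, T_7, T_8}.

{T_0, T_2, T_4, T_7, T_8}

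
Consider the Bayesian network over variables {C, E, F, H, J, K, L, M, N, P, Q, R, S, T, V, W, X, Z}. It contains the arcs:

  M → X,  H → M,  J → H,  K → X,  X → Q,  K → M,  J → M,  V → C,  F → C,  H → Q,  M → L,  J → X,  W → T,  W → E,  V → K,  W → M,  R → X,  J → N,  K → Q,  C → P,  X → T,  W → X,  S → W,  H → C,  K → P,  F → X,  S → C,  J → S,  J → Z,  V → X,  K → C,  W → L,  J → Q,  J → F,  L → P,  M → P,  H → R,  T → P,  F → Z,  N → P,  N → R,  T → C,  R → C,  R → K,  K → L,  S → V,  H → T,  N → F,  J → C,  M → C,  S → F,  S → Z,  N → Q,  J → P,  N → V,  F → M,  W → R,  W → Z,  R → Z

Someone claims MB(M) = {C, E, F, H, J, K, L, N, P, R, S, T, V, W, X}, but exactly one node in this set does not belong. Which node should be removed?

Pa(M) = {F, H, J, K, W}.
Children of M: C, L, P, X.
For each child, the remaining parents (spouses of M):
  X also has parents F, J, K, R, V, W.
  parents(L) \ {M} = {K, W}.
  parents(C) \ {M} = {F, H, J, K, R, S, T, V}.
  parents(P) \ {M} = {C, J, K, L, N, T}.
MB(M) = {C, F, H, J, K, L, N, P, R, S, T, V, W, X}.
E is neither a parent, child, nor co-parent of M, so it does not belong.

E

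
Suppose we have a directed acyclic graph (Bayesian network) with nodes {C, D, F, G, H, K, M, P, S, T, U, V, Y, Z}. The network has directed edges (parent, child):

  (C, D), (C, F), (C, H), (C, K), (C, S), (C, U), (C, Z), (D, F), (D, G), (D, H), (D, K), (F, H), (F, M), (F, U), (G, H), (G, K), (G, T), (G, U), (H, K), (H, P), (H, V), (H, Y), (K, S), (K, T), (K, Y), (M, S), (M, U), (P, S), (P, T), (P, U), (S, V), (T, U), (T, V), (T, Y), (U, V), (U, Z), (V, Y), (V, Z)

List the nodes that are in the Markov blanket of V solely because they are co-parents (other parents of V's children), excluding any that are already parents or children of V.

Children of V: Y, Z.
  parents(Y) \ {V} = {H, K, T}.
  parents(Z) \ {V} = {C, U}.
Excluding nodes already adjacent to V (H, S, T, U, Y, Z), the co-parent-only contribution is {C, K}.

{C, K}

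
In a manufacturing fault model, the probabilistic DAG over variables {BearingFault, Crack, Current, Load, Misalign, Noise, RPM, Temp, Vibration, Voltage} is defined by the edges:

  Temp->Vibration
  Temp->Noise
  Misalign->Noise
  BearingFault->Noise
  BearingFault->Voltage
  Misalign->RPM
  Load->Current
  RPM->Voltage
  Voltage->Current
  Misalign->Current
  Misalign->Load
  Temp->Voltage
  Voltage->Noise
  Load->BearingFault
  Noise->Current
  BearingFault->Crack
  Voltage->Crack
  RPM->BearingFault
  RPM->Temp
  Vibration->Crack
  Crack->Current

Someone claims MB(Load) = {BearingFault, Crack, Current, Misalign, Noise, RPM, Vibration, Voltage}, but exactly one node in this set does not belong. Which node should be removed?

Load has children BearingFault, Current.
Pa(Load) = {Misalign}.
Parents of each child, excluding Load:
  BearingFault also has parent RPM.
  Current also has parents Crack, Misalign, Noise, Voltage.
MB(Load) = {BearingFault, Crack, Current, Misalign, Noise, RPM, Voltage}.
Vibration is neither a parent, child, nor co-parent of Load, so it does not belong.

Vibration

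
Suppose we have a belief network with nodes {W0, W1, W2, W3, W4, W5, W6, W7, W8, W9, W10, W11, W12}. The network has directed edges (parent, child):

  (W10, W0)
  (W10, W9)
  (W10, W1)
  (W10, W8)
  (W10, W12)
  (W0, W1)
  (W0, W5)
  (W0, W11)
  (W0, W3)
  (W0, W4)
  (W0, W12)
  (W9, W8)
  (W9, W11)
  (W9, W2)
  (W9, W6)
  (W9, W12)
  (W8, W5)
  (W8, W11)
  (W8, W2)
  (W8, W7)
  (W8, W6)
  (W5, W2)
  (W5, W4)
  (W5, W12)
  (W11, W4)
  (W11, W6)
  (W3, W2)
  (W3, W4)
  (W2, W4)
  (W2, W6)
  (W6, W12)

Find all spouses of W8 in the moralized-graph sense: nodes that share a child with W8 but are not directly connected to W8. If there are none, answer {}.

Children of W8: W2, W5, W6, W7, W11.
  parents(W5) \ {W8} = {W0}.
  W11 also has parents W0, W9.
  parents(W2) \ {W8} = {W3, W5, W9}.
  W7: no additional parents.
  W6 also has parents W2, W9, W11.
Excluding nodes already adjacent to W8 (W2, W5, W6, W7, W9, W10, W11), the co-parent-only contribution is {W0, W3}.

{W0, W3}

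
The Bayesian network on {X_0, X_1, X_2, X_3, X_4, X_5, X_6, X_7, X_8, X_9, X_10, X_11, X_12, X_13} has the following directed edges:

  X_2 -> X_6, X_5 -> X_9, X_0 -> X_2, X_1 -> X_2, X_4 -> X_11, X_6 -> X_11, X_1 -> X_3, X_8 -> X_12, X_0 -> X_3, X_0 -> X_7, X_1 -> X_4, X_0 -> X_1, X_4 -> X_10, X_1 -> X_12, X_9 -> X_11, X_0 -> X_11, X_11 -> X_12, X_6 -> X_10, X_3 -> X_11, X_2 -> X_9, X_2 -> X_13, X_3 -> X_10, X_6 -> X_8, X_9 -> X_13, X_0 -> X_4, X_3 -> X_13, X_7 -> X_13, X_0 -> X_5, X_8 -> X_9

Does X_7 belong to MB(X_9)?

Yes

X_7 is a co-parent of X_9: both are parents of X_13.
So X_7 ∈ MB(X_9).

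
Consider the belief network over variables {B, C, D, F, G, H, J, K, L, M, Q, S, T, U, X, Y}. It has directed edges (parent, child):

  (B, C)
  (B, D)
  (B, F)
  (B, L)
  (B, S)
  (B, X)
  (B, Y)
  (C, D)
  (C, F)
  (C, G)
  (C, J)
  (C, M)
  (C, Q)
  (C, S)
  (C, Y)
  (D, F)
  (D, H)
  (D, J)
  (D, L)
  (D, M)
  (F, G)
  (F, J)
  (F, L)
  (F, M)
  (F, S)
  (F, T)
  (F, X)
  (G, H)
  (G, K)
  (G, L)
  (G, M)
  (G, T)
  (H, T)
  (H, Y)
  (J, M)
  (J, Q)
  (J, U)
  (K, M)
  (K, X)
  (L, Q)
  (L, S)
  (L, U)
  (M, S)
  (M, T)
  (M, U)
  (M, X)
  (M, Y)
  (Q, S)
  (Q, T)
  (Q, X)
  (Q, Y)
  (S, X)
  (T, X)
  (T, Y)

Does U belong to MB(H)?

No

The Markov blanket of a node is its parents, its children, and the other parents of its children.
Children of H: T, Y.
Parents of H: D, G.
Other parents of H's children:
  parents(T) \ {H} = {F, G, M, Q}.
  Y's other parents are B, C, M, Q, T.
MB(H) = {B, C, D, F, G, M, Q, T, Y}; U is not in this set.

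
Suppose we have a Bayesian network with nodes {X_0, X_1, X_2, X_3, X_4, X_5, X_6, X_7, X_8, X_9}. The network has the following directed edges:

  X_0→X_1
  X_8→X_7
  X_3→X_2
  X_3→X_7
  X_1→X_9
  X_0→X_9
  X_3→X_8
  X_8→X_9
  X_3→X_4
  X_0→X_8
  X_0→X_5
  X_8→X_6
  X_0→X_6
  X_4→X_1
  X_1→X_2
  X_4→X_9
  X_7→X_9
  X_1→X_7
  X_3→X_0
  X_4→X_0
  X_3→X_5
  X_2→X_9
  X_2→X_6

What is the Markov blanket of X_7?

X_7's parents: X_1, X_3, X_8.
Children of X_7: X_9.
Parents of each child, excluding X_7:
  X_9: X_0, X_1, X_2, X_4, X_8
MB(X_7) = {X_0, X_1, X_2, X_3, X_4, X_8, X_9}.

{X_0, X_1, X_2, X_3, X_4, X_8, X_9}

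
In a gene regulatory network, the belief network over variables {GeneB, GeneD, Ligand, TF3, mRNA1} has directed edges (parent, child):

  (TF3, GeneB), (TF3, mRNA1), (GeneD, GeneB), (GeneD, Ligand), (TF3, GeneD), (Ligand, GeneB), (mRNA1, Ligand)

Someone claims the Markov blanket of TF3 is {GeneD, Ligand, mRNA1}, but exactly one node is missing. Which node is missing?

Recall MB(v) = parents ∪ children ∪ spouses, where spouses are the other parents of v's children.
Ch(TF3) = {GeneB, GeneD, mRNA1}.
Pa(TF3) = {}.
Co-parents of TF3 (other parents of its children):
  GeneD: no additional parents.
  mRNA1: no additional parents.
  parents(GeneB) \ {TF3} = {GeneD, Ligand}.
MB(TF3) = {GeneB, GeneD, Ligand, mRNA1}.
Comparing with the claimed set, GeneB is missing.

GeneB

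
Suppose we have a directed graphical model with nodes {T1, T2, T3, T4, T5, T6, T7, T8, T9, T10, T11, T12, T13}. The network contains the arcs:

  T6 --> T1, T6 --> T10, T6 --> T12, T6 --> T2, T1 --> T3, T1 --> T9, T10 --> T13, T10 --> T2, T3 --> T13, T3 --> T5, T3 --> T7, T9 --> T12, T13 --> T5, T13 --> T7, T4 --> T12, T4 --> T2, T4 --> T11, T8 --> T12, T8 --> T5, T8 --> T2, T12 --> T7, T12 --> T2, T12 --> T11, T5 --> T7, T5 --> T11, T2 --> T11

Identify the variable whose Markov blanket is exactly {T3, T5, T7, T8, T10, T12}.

T13

The target node must have every member of {T3, T5, T7, T8, T10, T12} as a parent, child, or co-parent, and no others.
Parents of T13: T3, T10; children: T5, T7; co-parents: T3, T5, T8, T12.
These exactly cover the given set, so the node is T13.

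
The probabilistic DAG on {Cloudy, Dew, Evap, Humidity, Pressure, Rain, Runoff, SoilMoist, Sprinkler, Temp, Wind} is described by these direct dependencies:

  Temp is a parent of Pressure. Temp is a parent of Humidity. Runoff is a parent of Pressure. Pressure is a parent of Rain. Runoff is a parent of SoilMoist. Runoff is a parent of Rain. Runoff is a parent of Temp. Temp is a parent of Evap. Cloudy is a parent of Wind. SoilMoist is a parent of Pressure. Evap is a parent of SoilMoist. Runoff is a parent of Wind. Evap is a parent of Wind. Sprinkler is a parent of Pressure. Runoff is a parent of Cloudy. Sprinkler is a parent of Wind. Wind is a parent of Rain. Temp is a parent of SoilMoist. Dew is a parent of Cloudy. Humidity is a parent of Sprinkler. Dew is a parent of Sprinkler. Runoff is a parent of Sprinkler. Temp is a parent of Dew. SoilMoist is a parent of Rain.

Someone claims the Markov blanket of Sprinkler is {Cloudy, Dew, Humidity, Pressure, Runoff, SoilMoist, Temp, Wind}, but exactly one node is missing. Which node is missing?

Evap

Pa(Sprinkler) = {Dew, Humidity, Runoff}.
Sprinkler has children Pressure, Wind.
Co-parents of Sprinkler (other parents of its children):
  Pressure: Runoff, SoilMoist, Temp
  Wind: Cloudy, Evap, Runoff
MB(Sprinkler) = {Cloudy, Dew, Evap, Humidity, Pressure, Runoff, SoilMoist, Temp, Wind}.
Comparing with the claimed set, Evap is missing.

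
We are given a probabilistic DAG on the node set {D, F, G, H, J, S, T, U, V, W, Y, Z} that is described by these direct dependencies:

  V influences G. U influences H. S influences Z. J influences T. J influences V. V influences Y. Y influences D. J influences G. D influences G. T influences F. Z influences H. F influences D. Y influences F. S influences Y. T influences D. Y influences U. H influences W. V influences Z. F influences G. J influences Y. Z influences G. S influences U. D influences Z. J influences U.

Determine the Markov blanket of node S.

{D, J, U, V, Y, Z}

The Markov blanket of a node is its parents, its children, and the other parents of its children.
Parents of S: none.
S has children U, Y, Z.
Parents of each child, excluding S:
  Y: J, V
  U: J, Y
  Z: D, V
MB(S) = {D, J, U, V, Y, Z}.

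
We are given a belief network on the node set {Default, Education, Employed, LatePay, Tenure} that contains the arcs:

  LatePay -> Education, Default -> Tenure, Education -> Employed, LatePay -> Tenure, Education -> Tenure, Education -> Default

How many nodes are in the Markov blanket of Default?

Pa(Default) = {Education}.
Ch(Default) = {Tenure}.
For each child, the remaining parents (spouses of Default):
  Tenure also has parents Education, LatePay.
MB(Default) = {Education, LatePay, Tenure}, which has 3 nodes.

3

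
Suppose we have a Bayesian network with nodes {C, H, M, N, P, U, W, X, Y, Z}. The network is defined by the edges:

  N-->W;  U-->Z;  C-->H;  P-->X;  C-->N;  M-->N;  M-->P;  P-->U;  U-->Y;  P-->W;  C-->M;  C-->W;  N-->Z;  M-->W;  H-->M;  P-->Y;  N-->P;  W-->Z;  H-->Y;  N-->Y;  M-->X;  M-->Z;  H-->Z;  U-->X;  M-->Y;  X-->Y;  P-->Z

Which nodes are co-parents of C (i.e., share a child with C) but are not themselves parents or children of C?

{P}

Children of C: H, M, N, W.
  H: —
  M: H
  N: M
  W: M, N, P
Excluding nodes already adjacent to C (H, M, N, W), the co-parent-only contribution is {P}.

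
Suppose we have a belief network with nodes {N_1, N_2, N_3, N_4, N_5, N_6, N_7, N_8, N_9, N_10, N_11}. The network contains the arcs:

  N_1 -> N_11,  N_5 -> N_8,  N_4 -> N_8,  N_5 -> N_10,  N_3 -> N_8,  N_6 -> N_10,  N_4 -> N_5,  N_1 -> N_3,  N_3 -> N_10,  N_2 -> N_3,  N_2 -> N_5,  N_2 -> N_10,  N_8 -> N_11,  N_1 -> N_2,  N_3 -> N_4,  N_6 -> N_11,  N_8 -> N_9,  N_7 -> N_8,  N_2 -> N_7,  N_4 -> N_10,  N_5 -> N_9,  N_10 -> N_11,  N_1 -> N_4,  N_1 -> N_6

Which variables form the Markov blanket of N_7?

N_7's parents: N_2.
N_7 has child N_8.
For each child, the remaining parents (spouses of N_7):
  N_8: N_3, N_4, N_5
Union: {N_2} ∪ {N_8} ∪ {N_3, N_4, N_5} = {N_2, N_3, N_4, N_5, N_8}.

{N_2, N_3, N_4, N_5, N_8}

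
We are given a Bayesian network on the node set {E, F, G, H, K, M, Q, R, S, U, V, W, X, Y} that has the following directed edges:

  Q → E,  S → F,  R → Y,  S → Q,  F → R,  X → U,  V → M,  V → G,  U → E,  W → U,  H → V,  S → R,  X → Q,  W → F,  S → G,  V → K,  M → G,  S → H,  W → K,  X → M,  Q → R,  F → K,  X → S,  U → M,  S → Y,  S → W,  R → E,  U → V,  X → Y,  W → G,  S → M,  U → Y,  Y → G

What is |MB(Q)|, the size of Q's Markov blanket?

6

Q has parents S, X.
Ch(Q) = {E, R}.
Parents of each child, excluding Q:
  R also has parents F, S.
  E also has parents R, U.
MB(Q) = {E, F, R, S, U, X}, which has 6 nodes.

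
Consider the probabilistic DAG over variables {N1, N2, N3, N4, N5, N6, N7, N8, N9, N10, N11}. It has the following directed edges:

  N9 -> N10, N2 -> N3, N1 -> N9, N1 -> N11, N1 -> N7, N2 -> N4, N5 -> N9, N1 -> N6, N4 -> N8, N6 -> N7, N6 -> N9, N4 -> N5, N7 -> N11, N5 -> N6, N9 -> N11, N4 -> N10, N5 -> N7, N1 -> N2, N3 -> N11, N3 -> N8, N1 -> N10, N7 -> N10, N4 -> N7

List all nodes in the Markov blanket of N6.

{N1, N4, N5, N7, N9}

Parents of N6: N1, N5.
N6 has children N7, N9.
For each child, the remaining parents (spouses of N6):
  N7 also has parents N1, N4, N5.
  N9 also has parents N1, N5.
Taking the union gives {N1, N4, N5, N7, N9}.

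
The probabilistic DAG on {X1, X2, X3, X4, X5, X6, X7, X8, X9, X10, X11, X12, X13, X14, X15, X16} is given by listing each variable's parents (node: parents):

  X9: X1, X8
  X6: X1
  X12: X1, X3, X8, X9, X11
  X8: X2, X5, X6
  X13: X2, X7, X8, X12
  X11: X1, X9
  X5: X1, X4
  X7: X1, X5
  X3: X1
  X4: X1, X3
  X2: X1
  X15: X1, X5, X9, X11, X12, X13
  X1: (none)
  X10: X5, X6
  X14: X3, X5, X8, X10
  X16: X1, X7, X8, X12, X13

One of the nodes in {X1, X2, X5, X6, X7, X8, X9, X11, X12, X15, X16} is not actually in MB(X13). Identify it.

X6

By definition, MB(X13) is built from X13's parents, X13's children, and the co-parents of X13.
Parents of X13: X2, X7, X8, X12.
X13's children: X15, X16.
For each child, the remaining parents (spouses of X13):
  X15's other parents are X1, X5, X9, X11, X12.
  X16's other parents are X1, X7, X8, X12.
MB(X13) = {X1, X2, X5, X7, X8, X9, X11, X12, X15, X16}.
X6 is neither a parent, child, nor co-parent of X13, so it does not belong.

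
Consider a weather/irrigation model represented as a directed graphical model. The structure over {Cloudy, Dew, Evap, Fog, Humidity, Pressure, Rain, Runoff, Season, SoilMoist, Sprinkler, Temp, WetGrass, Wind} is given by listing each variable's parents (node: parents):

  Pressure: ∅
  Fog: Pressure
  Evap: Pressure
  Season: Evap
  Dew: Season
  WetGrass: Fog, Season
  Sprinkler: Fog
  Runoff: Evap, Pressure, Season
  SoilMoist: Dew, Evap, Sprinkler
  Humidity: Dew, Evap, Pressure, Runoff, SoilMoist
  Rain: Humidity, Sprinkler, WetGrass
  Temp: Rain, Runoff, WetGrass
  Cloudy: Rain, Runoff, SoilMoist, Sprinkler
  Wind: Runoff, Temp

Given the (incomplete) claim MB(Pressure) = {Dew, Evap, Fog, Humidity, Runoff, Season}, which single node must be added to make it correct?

A node's Markov blanket = Pa ∪ Ch ∪ (parents of Ch other than the node itself).
Ch(Pressure) = {Evap, Fog, Humidity, Runoff}.
Parents of Pressure: none.
Other parents of Pressure's children:
  Fog has no other parent.
  Evap has no other parent.
  Runoff also has parents Evap, Season.
  parents(Humidity) \ {Pressure} = {Dew, Evap, Runoff, SoilMoist}.
MB(Pressure) = {Dew, Evap, Fog, Humidity, Runoff, Season, SoilMoist}.
Comparing with the claimed set, SoilMoist is missing.

SoilMoist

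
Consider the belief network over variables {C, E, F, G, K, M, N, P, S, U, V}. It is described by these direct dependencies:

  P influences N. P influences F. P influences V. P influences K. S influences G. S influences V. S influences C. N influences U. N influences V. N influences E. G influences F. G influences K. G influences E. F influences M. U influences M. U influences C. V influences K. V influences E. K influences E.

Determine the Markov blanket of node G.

{E, F, K, N, P, S, V}

G has parent S.
G's children: E, F, K.
Other parents of G's children:
  F: P
  K: P, V
  E: K, N, V
Union: {S} ∪ {E, F, K} ∪ {K, N, P, V} = {E, F, K, N, P, S, V}.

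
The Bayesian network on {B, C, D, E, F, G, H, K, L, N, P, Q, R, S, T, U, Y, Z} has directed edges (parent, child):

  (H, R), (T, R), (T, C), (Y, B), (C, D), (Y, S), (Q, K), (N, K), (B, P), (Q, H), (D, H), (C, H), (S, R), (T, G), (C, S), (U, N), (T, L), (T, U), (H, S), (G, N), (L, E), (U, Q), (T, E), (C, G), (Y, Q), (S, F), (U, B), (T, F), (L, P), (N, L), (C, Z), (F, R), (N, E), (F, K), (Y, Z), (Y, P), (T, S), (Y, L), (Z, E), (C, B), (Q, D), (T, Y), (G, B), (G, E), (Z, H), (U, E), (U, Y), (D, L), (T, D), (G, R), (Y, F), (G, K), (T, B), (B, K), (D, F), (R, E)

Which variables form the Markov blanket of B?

{C, F, G, K, L, N, P, Q, T, U, Y}

B's children: K, P.
Parents of B: C, G, T, U, Y.
Other parents of B's children:
  parents(P) \ {B} = {L, Y}.
  parents(K) \ {B} = {F, G, N, Q}.
Union: {C, G, T, U, Y} ∪ {K, P} ∪ {F, G, L, N, Q, Y} = {C, F, G, K, L, N, P, Q, T, U, Y}.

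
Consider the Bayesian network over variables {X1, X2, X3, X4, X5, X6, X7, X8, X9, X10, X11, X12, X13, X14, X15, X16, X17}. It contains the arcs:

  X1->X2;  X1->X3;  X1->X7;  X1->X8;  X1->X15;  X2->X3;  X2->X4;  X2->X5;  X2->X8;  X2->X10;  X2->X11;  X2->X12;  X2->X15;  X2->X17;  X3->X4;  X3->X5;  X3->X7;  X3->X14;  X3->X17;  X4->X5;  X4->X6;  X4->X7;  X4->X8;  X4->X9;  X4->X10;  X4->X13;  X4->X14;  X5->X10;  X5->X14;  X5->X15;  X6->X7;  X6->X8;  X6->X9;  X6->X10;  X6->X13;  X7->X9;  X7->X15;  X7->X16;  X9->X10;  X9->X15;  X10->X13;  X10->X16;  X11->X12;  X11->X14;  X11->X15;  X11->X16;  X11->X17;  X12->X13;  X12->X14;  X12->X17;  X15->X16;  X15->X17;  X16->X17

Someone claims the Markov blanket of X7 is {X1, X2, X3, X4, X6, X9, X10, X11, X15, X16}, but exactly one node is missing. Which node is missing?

X5

Ch(X7) = {X9, X15, X16}.
X7 has parents X1, X3, X4, X6.
For each child, the remaining parents (spouses of X7):
  X9: X4, X6
  X15: X1, X2, X5, X9, X11
  X16: X10, X11, X15
MB(X7) = {X1, X2, X3, X4, X5, X6, X9, X10, X11, X15, X16}.
Comparing with the claimed set, X5 is missing.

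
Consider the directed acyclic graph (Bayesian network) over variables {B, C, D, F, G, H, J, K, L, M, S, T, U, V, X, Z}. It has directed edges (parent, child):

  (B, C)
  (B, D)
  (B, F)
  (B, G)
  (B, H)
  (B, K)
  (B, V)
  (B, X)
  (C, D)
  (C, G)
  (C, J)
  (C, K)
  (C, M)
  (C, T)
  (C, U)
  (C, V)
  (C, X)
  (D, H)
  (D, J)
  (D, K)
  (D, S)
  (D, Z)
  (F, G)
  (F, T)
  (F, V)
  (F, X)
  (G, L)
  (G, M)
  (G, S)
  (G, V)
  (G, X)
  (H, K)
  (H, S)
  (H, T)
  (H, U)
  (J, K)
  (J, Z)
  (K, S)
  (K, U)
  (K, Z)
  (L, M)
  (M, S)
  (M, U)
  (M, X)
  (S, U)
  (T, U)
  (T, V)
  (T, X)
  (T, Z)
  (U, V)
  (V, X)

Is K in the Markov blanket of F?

No

Recall MB(v) = parents ∪ children ∪ spouses, where spouses are the other parents of v's children.
F has parent B.
F's children: G, T, V, X.
For each child, the remaining parents (spouses of F):
  G: B, C
  T: C, H
  V: B, C, G, T, U
  X: B, C, G, M, T, V
MB(F) = {B, C, G, H, M, T, U, V, X}; K is not in this set.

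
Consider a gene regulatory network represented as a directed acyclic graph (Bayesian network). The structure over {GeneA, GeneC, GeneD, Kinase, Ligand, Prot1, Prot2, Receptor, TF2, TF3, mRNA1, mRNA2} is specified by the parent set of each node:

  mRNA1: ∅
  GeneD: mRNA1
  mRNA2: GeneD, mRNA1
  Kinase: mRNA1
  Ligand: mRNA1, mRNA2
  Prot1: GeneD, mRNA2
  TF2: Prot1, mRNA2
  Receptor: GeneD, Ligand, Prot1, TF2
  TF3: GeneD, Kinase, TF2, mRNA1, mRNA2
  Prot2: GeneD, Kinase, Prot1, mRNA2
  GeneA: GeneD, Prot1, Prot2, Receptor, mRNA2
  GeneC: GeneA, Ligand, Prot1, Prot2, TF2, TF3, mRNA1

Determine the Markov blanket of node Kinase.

Recall MB(v) = parents ∪ children ∪ spouses, where spouses are the other parents of v's children.
Kinase has parent mRNA1.
Children of Kinase: Prot2, TF3.
Other parents of Kinase's children:
  parents(TF3) \ {Kinase} = {GeneD, TF2, mRNA1, mRNA2}.
  Prot2's other parents are GeneD, Prot1, mRNA2.
So the Markov blanket of Kinase is {GeneD, Prot1, Prot2, TF2, TF3, mRNA1, mRNA2}.

{GeneD, Prot1, Prot2, TF2, TF3, mRNA1, mRNA2}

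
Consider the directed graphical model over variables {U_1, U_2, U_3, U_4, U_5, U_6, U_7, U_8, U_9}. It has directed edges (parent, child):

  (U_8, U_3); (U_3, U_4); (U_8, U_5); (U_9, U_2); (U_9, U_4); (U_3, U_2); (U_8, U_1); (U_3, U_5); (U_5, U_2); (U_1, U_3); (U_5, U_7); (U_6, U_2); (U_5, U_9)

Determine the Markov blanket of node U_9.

Pa(U_9) = {U_5}.
U_9 has children U_2, U_4.
Co-parents of U_9 (other parents of its children):
  U_2's other parents are U_3, U_5, U_6.
  U_4 also has parent U_3.
Taking the union gives {U_2, U_3, U_4, U_5, U_6}.

{U_2, U_3, U_4, U_5, U_6}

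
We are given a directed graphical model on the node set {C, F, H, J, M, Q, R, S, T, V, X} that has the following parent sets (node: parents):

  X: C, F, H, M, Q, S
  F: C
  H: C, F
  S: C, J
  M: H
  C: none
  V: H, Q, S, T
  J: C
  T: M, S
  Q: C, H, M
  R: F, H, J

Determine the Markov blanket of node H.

Pa(H) = {C, F}.
Ch(H) = {M, Q, R, V, X}.
Other parents of H's children:
  M has no other parent.
  Q also has parents C, M.
  R also has parents F, J.
  V also has parents Q, S, T.
  X's other parents are C, F, M, Q, S.
Union: {C, F} ∪ {M, Q, R, V, X} ∪ {C, F, J, M, Q, S, T} = {C, F, J, M, Q, R, S, T, V, X}.

{C, F, J, M, Q, R, S, T, V, X}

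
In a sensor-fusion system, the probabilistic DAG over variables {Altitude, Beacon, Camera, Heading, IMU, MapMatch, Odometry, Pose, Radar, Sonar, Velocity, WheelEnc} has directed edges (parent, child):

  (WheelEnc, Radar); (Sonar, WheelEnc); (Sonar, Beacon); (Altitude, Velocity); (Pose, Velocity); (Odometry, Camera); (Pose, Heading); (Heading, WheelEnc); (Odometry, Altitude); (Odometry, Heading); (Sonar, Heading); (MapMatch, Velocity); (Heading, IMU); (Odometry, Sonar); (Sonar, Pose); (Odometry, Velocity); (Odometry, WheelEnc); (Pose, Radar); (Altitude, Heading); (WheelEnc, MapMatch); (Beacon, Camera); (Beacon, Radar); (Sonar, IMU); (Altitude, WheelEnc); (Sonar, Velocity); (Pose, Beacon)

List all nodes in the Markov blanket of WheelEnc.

Recall MB(v) = parents ∪ children ∪ spouses, where spouses are the other parents of v's children.
WheelEnc has parents Altitude, Heading, Odometry, Sonar.
WheelEnc has children MapMatch, Radar.
Parents of each child, excluding WheelEnc:
  MapMatch: no additional parents.
  parents(Radar) \ {WheelEnc} = {Beacon, Pose}.
So the Markov blanket of WheelEnc is {Altitude, Beacon, Heading, MapMatch, Odometry, Pose, Radar, Sonar}.

{Altitude, Beacon, Heading, MapMatch, Odometry, Pose, Radar, Sonar}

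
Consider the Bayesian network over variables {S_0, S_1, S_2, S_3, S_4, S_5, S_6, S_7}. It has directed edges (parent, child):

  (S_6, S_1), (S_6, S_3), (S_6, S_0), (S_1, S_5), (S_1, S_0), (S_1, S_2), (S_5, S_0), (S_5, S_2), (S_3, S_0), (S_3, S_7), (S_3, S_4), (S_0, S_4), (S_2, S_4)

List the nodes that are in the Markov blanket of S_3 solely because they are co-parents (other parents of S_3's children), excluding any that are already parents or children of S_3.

{S_1, S_2, S_5}

Children of S_3: S_0, S_4, S_7.
  S_0's other parents are S_1, S_5, S_6.
  S_7 has no other parent.
  parents(S_4) \ {S_3} = {S_0, S_2}.
Excluding nodes already adjacent to S_3 (S_0, S_4, S_6, S_7), the co-parent-only contribution is {S_1, S_2, S_5}.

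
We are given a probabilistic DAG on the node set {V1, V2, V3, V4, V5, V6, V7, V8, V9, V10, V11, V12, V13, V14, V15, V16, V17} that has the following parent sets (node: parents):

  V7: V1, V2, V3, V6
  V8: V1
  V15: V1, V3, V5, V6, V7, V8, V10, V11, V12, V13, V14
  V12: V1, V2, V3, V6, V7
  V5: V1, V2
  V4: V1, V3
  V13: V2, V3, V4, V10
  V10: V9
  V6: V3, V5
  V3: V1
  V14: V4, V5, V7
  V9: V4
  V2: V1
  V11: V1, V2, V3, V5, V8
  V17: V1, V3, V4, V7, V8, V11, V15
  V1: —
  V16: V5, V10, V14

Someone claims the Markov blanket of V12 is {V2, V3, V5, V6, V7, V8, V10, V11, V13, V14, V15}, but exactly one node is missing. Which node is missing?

V1

By definition, MB(V12) is built from V12's parents, V12's children, and the co-parents of V12.
Parents of V12: V1, V2, V3, V6, V7.
Children of V12: V15.
For each child, the remaining parents (spouses of V12):
  parents(V15) \ {V12} = {V1, V3, V5, V6, V7, V8, V10, V11, V13, V14}.
MB(V12) = {V1, V2, V3, V5, V6, V7, V8, V10, V11, V13, V14, V15}.
Comparing with the claimed set, V1 is missing.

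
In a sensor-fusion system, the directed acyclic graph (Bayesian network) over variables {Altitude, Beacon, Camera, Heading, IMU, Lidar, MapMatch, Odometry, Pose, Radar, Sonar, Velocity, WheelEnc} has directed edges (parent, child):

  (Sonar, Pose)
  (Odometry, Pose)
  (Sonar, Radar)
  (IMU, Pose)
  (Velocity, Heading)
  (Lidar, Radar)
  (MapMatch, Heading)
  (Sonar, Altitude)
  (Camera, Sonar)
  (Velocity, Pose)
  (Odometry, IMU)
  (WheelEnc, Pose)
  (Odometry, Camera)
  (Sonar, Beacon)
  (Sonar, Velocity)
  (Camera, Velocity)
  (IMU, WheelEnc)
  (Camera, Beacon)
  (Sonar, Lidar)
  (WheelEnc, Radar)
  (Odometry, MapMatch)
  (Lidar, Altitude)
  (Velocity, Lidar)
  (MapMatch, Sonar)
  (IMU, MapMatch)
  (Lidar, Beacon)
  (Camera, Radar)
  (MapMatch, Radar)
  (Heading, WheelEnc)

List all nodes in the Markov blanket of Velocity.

Velocity's parents: Camera, Sonar.
Children of Velocity: Heading, Lidar, Pose.
Parents of each child, excluding Velocity:
  parents(Heading) \ {Velocity} = {MapMatch}.
  Lidar's other parent is Sonar.
  Pose also has parents IMU, Odometry, Sonar, WheelEnc.
Union: {Camera, Sonar} ∪ {Heading, Lidar, Pose} ∪ {IMU, MapMatch, Odometry, Sonar, WheelEnc} = {Camera, Heading, IMU, Lidar, MapMatch, Odometry, Pose, Sonar, WheelEnc}.

{Camera, Heading, IMU, Lidar, MapMatch, Odometry, Pose, Sonar, WheelEnc}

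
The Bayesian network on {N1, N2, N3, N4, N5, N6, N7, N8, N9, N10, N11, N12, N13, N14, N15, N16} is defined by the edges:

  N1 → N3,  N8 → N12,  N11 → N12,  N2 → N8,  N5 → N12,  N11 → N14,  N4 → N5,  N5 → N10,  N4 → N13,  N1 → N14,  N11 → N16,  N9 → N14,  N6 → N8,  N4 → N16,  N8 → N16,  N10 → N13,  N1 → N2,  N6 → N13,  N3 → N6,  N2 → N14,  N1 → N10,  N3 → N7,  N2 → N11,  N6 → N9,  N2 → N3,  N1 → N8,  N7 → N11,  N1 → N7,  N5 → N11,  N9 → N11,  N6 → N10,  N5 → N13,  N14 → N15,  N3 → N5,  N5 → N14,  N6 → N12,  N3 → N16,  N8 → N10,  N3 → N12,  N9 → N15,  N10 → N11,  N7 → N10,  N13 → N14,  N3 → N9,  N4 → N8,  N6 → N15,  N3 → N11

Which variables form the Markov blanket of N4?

{N1, N2, N3, N5, N6, N8, N10, N11, N13, N16}

N4 has children N5, N8, N13, N16.
Parents of N4: none.
Co-parents of N4 (other parents of its children):
  N5: N3
  N8: N1, N2, N6
  N13: N5, N6, N10
  N16: N3, N8, N11
MB(N4) = {N1, N2, N3, N5, N6, N8, N10, N11, N13, N16}.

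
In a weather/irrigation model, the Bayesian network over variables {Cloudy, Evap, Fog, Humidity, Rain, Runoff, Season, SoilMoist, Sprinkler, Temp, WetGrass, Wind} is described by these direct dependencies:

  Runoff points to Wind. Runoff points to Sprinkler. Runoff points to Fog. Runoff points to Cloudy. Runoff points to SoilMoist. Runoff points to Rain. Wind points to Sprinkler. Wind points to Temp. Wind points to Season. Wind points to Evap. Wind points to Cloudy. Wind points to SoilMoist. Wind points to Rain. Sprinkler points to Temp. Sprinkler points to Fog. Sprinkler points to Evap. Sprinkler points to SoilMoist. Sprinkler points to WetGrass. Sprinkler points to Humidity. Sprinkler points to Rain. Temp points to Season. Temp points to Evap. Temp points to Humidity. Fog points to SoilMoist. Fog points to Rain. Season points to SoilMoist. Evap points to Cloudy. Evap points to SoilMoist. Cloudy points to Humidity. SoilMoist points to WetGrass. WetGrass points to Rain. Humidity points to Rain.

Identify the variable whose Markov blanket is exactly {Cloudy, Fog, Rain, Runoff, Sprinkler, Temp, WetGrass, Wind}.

The target node must have every member of {Cloudy, Fog, Rain, Runoff, Sprinkler, Temp, WetGrass, Wind} as a parent, child, or co-parent, and no others.
Parents of Humidity: Cloudy, Sprinkler, Temp; children: Rain; co-parents: Fog, Runoff, Sprinkler, WetGrass, Wind.
These exactly cover the given set, so the node is Humidity.

Humidity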